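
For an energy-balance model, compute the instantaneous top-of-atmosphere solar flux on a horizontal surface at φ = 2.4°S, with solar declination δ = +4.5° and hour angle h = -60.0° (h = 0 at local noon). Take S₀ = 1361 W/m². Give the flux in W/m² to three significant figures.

cos θ_z = sin φ sin δ + cos φ cos δ cos h = -0.003286 + 0.498021 = 0.494735.
Flux = S₀ · cos θ_z = 1361 × 0.494735 = 673.3 W/m².

673 W/m²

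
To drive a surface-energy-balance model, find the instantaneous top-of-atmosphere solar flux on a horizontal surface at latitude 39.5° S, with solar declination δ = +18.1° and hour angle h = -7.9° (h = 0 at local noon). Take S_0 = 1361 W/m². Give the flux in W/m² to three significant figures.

cos θ_z = sin ϕ sin δ + cos ϕ cos δ cos h = -0.197615 + 0.726481 = 0.528866.
Flux = S_0 · cos θ_z = 1361 × 0.528866 = 719.8 W/m².

720 W/m²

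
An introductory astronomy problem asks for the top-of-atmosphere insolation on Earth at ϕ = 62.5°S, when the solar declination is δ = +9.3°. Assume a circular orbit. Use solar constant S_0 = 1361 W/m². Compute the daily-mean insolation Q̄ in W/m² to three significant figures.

Q̄ ≈ 110 W/m²

cos h₀ = −tan(-62.5°) tan(+9.300°) = 0.3146, h₀ = 1.2508 rad.
Bracket: h₀ sin ϕ sin δ + cos ϕ cos δ sin h₀ = 1.2508×-0.88701×0.16160 + 0.46175×0.98686×0.94923 = -0.179291 + 0.432548 = 0.253257.
Q̄ = (S_0/π) × [bracket] = (1361/π) × 0.253257 = 109.7 W/m².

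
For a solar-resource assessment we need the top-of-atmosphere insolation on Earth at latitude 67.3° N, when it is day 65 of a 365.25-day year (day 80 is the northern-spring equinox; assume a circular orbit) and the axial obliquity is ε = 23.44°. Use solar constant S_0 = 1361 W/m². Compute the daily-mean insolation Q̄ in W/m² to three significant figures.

Solar longitude: L_s = 360° × (65 − 80)/365.25 = -14.784°, i.e. -14.784° + 360° = 345.216°.
sin δ = sin 23.44° × sin 345.216° = -0.10151, so δ = -5.826°.
cos h₀ = −tan(+67.3°) tan(-5.826°) = 0.2439, h₀ = 1.3244 rad.
Bracket: h₀ sin ϕ sin δ + cos ϕ cos δ sin h₀ = 1.3244×0.92254×-0.10151 + 0.38591×0.99483×0.96979 = -0.124026 + 0.372317 = 0.248291.
Q̄ = (S_0/π) × [bracket] = (1361/π) × 0.248291 = 107.6 W/m².

Q̄ ≈ 108 W/m²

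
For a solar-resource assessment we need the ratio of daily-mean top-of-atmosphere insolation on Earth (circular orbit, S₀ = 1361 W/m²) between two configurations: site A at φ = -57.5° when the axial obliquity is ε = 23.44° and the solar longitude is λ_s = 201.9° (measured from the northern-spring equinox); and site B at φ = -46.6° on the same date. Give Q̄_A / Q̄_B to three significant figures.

Q̄_A / Q̄_B ≈ 0.866

— Configuration A (φ=-57.5°):
Solar declination: sin δ = sin ε · sin λ_s = sin 23.44° × sin 201.9° = -0.14837, so δ = -8.532°.
cos H₀ = −tan(-57.5°) tan(-8.532°) = -0.2355, H₀ = 1.8085 rad.
Bracket: H₀ sin φ sin δ + cos φ cos δ sin H₀ = 1.8085×-0.84339×-0.14837 + 0.53730×0.98893×0.97187 = 0.226304 + 0.516405 = 0.742709.
Q̄ = (S₀/π) × [bracket] = (1361/π) × 0.742709 = 321.76 W/m².
— Configuration B (φ=-46.6°):
cos H₀ = −tan(-46.6°) tan(-8.532°) = -0.1587, H₀ = 1.7301 rad.
Bracket: H₀ sin φ sin δ + cos φ cos δ sin H₀ = 1.7301×-0.72657×-0.14837 + 0.68709×0.98893×0.98733 = 0.186507 + 0.670875 = 0.857382.
Q̄ = (S₀/π) × [bracket] = (1361/π) × 0.857382 = 371.43 W/m².
Ratio Q̄_A / Q̄_B = 321.76 / 371.43 = 0.8663.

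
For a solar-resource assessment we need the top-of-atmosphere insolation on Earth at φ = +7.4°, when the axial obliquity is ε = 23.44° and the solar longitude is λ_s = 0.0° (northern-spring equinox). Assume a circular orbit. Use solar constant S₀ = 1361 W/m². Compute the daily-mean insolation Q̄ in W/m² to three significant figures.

Solar declination: sin δ = sin ε · sin λ_s = sin 23.44° × sin 0.0° = 0.00000, so δ = +0.000°.
cos H₀ = −tan(+7.4°) tan(+0.000°) = -0.0000, H₀ = 1.5708 rad.
Bracket: H₀ sin φ sin δ + cos φ cos δ sin H₀ = 1.5708×0.12880×0.00000 + 0.99167×1.00000×1.00000 = 0.000000 + 0.991670 = 0.991670.
Q̄ = (S₀/π) × [bracket] = (1361/π) × 0.991670 = 429.6 W/m².

Q̄ ≈ 430 W/m²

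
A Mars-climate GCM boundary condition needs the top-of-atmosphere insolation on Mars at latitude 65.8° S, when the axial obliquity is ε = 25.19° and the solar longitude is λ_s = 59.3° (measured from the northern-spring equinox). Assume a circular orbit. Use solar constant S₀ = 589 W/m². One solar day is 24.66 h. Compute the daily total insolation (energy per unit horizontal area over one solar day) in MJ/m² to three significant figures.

0.266 MJ/m²

Solar declination: sin δ = sin ε · sin λ_s = sin 25.19° × sin 59.3° = 0.36597, so δ = +21.467°.
cos H₀ = −tan(-65.8°) tan(+21.467°) = 0.8750, H₀ = 0.5053 rad.
Bracket: H₀ sin φ sin δ + cos φ cos δ sin H₀ = 0.5053×-0.91212×0.36597 + 0.40992×0.93063×0.48407 = -0.168673 + 0.184665 = 0.015992.
Q̄ = (S₀/π) × [bracket] = (589/π) × 0.015992 = 2.9983 W/m².
Daily total = Q̄ × 24.66 h × 3600 s/h = 2.9983 × 24.66 × 3600 / 10⁶ = 0.2662 MJ/m².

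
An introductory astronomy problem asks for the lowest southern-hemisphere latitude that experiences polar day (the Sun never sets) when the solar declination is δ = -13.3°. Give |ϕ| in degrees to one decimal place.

|ϕ| = 76.7°

Polar day requires cos h₀ = −tan ϕ tan δ ≤ −1, i.e. tan ϕ tan δ ≥ 1.
The boundary is |tan ϕ| · |tan δ| = 1, so |ϕ| = 90° − |δ| = 90° − 13.3° = 76.7° in the southern hemisphere.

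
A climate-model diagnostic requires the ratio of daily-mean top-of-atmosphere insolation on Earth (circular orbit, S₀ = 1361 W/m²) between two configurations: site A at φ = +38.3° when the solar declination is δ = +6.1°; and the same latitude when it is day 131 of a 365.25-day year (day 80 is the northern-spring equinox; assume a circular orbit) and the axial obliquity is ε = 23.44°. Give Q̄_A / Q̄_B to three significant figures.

Q̄_A / Q̄_B ≈ 0.829

— Configuration A (φ=+38.3°):
cos H₀ = −tan(+38.3°) tan(+6.100°) = -0.0844, H₀ = 1.6553 rad.
Bracket: H₀ sin φ sin δ + cos φ cos δ sin H₀ = 1.6553×0.61978×0.10626 + 0.78478×0.99434×0.99643 = 0.109014 + 0.777552 = 0.886566.
Q̄ = (S₀/π) × [bracket] = (1361/π) × 0.886566 = 384.08 W/m².
— Configuration B (φ=+38.3°):
Solar longitude: λ_s = 360° × (131 − 80)/365.25 = 50.267°.
sin δ = sin 23.44° × sin 50.267° = 0.30591, so δ = +17.813°.
cos H₀ = −tan(+38.3°) tan(+17.813°) = -0.2538, H₀ = 1.8274 rad.
Bracket: H₀ sin φ sin δ + cos φ cos δ sin H₀ = 1.8274×0.61978×0.30591 + 0.78478×0.95206×0.96727 = 0.346469 + 0.722703 = 1.069172.
Q̄ = (S₀/π) × [bracket] = (1361/π) × 1.069172 = 463.19 W/m².
Ratio Q̄_A / Q̄_B = 384.08 / 463.19 = 0.8292.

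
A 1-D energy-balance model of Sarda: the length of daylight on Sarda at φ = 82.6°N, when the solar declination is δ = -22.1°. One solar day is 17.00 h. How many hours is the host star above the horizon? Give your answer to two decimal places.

0.00 h

cos H₀ = −tan φ · tan δ = 3.1265 ≥ 1, so the host star never rises (polar night) and H₀ = 0.
Daylight = 2H₀/(2π) × 17.00 h = (0.0000/π) × 17.00 = 0.00 h.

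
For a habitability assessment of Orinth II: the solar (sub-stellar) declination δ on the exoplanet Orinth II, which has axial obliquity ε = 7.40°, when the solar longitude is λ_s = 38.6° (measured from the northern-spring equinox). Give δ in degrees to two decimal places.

δ = +4.61°

sin δ = sin ε · sin λ_s = sin 7.40° × sin 38.6° = 0.080353.
δ = arcsin(0.080353) = +4.61°.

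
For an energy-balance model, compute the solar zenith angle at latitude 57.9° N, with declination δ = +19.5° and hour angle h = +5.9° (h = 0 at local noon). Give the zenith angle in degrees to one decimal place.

cos θ_z = sin φ sin δ + cos φ cos δ cos h = 0.282775 + 0.498265 = 0.781040.
θ_z = arccos(0.781040) = 38.6°.

θ_z = 38.6°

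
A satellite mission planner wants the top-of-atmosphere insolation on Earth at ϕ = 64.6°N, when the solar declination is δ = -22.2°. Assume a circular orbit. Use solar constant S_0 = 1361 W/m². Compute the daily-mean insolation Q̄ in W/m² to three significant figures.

Q̄ ≈ 8.61 W/m²

cos h₀ = −tan(+64.6°) tan(-22.200°) = 0.8594, h₀ = 0.5366 rad.
Bracket: h₀ sin ϕ sin δ + cos ϕ cos δ sin h₀ = 0.5366×0.90334×-0.37784 + 0.42894×0.92587×0.51124 = -0.183151 + 0.203035 = 0.019884.
Q̄ = (S_0/π) × [bracket] = (1361/π) × 0.019884 = 8.614 W/m².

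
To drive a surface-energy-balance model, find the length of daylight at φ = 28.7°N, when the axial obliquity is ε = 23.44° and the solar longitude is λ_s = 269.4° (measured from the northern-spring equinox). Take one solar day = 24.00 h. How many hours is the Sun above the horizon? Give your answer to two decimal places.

Solar declination: sin δ = sin ε · sin λ_s = sin 23.44° × sin 269.4° = -0.39777, so δ = -23.439°.
cos H₀ = −tan φ · tan δ = −tan(+28.7°) × tan(-23.439°) = 0.2374, so H₀ = 1.3312 rad = 76.27°.
Daylight = 2H₀/(2π) × 24.00 h = (1.3312/π) × 24.00 = 10.17 h.

10.17 h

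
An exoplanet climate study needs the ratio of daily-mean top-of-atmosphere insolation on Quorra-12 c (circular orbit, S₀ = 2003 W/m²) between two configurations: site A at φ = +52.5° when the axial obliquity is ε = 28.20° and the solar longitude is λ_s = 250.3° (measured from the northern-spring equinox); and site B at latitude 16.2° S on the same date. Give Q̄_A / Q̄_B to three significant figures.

Q̄_A / Q̄_B ≈ 0.103

— Configuration A (φ=+52.5°):
Solar declination: sin δ = sin ε · sin λ_s = sin 28.20° × sin 250.3° = -0.44489, so δ = -26.416°.
cos H₀ = −tan(+52.5°) tan(-26.416°) = 0.6474, H₀ = 0.8666 rad.
Bracket: H₀ sin φ sin δ + cos φ cos δ sin H₀ = 0.8666×0.79335×-0.44489 + 0.60876×0.89558×0.76216 = -0.305869 + 0.415525 = 0.109656.
Q̄ = (S₀/π) × [bracket] = (2003/π) × 0.109656 = 69.914 W/m².
— Configuration B (φ=-16.2°):
cos H₀ = −tan(-16.2°) tan(-26.416°) = -0.1443, H₀ = 1.7156 rad.
Bracket: H₀ sin φ sin δ + cos φ cos δ sin H₀ = 1.7156×-0.27899×-0.44489 + 0.96029×0.89558×0.98953 = 0.212940 + 0.851012 = 1.063952.
Q̄ = (S₀/π) × [bracket] = (2003/π) × 1.063952 = 678.35 W/m².
Ratio Q̄_A / Q̄_B = 69.914 / 678.35 = 0.1031.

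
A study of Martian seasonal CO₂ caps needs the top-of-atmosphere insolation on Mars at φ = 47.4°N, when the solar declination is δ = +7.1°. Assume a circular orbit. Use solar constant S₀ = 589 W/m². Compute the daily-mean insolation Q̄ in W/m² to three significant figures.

cos H₀ = −tan(+47.4°) tan(+7.100°) = -0.1355, H₀ = 1.7067 rad.
Bracket: H₀ sin φ sin δ + cos φ cos δ sin H₀ = 1.7067×0.73610×0.12360 + 0.67688×0.99233×0.99078 = 0.155279 + 0.665495 = 0.820774.
Q̄ = (S₀/π) × [bracket] = (589/π) × 0.820774 = 153.9 W/m².

Q̄ ≈ 154 W/m²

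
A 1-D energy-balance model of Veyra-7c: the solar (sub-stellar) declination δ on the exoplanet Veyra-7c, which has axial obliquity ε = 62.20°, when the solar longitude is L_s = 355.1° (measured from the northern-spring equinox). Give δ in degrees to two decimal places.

δ = -4.33°

sin δ = sin ε · sin L_s = sin 62.20° × sin 355.1° = -0.075558.
δ = arcsin(-0.075558) = -4.33°.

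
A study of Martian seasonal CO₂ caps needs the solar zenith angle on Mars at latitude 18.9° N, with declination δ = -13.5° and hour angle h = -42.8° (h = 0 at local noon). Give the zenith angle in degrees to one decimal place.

cos θ_z = sin φ sin δ + cos φ cos δ cos h = -0.075617 + 0.674991 = 0.599374.
θ_z = arccos(0.599374) = 53.2°.

θ_z = 53.2°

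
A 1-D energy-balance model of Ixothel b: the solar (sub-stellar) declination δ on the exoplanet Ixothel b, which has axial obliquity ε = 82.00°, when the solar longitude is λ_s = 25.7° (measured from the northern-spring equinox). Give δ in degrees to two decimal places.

δ = +25.43°

sin δ = sin ε · sin λ_s = sin 82.00° × sin 25.7° = 0.429439.
δ = arcsin(0.429439) = +25.43°.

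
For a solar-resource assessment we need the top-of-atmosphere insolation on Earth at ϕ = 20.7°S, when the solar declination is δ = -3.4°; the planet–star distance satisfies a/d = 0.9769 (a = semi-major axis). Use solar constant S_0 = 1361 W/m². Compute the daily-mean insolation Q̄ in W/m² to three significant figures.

cos h₀ = −tan(-20.7°) tan(-3.400°) = -0.0224, h₀ = 1.5932 rad.
Bracket: h₀ sin ϕ sin δ + cos ϕ cos δ sin h₀ = 1.5932×-0.35347×-0.05931 + 0.93544×0.99824×0.99975 = 0.033400 + 0.933560 = 0.966960.
Inverse-square distance factor (a/d)² = 0.9769² = 0.954334.
Q̄ = (S_0/π) × 0.954334 × [bracket] = (1361/π) × 0.954334 × 0.966960 = 399.8 W/m².

Q̄ ≈ 400 W/m²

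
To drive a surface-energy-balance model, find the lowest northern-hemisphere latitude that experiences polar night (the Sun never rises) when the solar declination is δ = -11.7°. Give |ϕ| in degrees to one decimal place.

|ϕ| = 78.3°

Polar night requires cos h₀ = −tan ϕ tan δ ≥ 1, i.e. tan ϕ tan δ ≤ −1.
The boundary is |tan ϕ| · |tan δ| = 1, so |ϕ| = 90° − |δ| = 90° − 11.7° = 78.3° in the northern hemisphere.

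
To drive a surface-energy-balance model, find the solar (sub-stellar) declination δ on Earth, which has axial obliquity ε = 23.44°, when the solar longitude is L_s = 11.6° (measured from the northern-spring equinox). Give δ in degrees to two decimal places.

sin δ = sin ε · sin L_s = sin 23.44° × sin 11.6° = 0.079986.
δ = arcsin(0.079986) = +4.59°.

δ = +4.59°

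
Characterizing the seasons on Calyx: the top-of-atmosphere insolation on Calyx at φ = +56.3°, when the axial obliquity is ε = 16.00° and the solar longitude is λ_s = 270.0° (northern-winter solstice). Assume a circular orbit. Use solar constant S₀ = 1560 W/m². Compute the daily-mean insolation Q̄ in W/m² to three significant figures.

Solar declination: sin δ = sin ε · sin λ_s = sin 16.00° × sin 270.0° = -0.27564, so δ = -16.000°.
cos H₀ = −tan(+56.3°) tan(-16.000°) = 0.4300, H₀ = 1.1264 rad.
Bracket: H₀ sin φ sin δ + cos φ cos δ sin H₀ = 1.1264×0.83195×-0.27564 + 0.55484×0.96126×0.90285 = -0.258305 + 0.481531 = 0.223226.
Q̄ = (S₀/π) × [bracket] = (1560/π) × 0.223226 = 110.8 W/m².

Q̄ ≈ 111 W/m²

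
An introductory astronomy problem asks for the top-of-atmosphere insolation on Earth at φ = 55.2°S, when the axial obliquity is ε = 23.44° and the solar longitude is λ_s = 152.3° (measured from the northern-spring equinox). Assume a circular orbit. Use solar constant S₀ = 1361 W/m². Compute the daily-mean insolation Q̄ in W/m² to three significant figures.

Solar declination: sin δ = sin ε · sin λ_s = sin 23.44° × sin 152.3° = 0.18491, so δ = +10.656°.
cos H₀ = −tan(-55.2°) tan(+10.656°) = 0.2707, H₀ = 1.2967 rad.
Bracket: H₀ sin φ sin δ + cos φ cos δ sin H₀ = 1.2967×-0.82115×0.18491 + 0.57071×0.98276×0.96266 = -0.196889 + 0.539928 = 0.343039.
Q̄ = (S₀/π) × [bracket] = (1361/π) × 0.343039 = 148.6 W/m².

Q̄ ≈ 149 W/m²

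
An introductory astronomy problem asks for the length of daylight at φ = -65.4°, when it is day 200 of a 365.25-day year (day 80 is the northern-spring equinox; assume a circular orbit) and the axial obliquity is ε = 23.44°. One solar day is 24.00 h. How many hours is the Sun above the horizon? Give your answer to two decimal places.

Solar longitude: λ_s = 360° × (200 − 80)/365.25 = 118.275°.
sin δ = sin 23.44° × sin 118.275° = 0.35033, so δ = +20.507°.
cos H₀ = −tan φ · tan δ = −tan(-65.4°) × tan(+20.507°) = 0.8169, so H₀ = 0.6147 rad = 35.22°.
Daylight = 2H₀/(2π) × 24.00 h = (0.6147/π) × 24.00 = 4.70 h.

4.70 h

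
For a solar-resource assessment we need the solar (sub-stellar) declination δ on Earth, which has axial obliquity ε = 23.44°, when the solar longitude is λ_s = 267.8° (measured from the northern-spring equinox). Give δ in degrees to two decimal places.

sin δ = sin ε · sin λ_s = sin 23.44° × sin 267.8° = -0.397495.
δ = arcsin(-0.397495) = -23.42°.

δ = -23.42°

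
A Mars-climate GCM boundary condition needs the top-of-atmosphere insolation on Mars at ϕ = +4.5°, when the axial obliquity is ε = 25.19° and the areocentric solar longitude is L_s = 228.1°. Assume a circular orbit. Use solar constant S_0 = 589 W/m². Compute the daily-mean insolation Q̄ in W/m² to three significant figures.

Q̄ ≈ 170 W/m²

sin δ = sin 25.19° × sin 228.1° = -0.31679, so δ = -18.469°.
cos h₀ = −tan(+4.5°) tan(-18.469°) = 0.0263, h₀ = 1.5445 rad.
Bracket: h₀ sin ϕ sin δ + cos ϕ cos δ sin h₀ = 1.5445×0.07846×-0.31679 + 0.99692×0.94849×0.99965 = -0.038389 + 0.945238 = 0.906849.
Q̄ = (S_0/π) × [bracket] = (589/π) × 0.906849 = 170.0 W/m².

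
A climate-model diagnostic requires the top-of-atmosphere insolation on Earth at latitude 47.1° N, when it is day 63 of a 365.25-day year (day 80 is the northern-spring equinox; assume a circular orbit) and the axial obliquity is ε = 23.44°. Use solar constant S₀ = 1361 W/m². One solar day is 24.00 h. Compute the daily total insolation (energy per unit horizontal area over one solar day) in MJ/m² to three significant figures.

20.6 MJ/m²

Solar longitude: λ_s = 360° × (63 − 80)/365.25 = -16.756°, i.e. -16.756° + 360° = 343.244°.
sin δ = sin 23.44° × sin 343.244° = -0.11468, so δ = -6.585°.
cos H₀ = −tan(+47.1°) tan(-6.585°) = 0.1242, H₀ = 1.4462 rad.
Bracket: H₀ sin φ sin δ + cos φ cos δ sin H₀ = 1.4462×0.73254×-0.11468 + 0.68072×0.99340×0.99225 = -0.121492 + 0.670986 = 0.549494.
Q̄ = (S₀/π) × [bracket] = (1361/π) × 0.549494 = 238.05 W/m².
Daily total = Q̄ × 24.00 h × 3600 s/h = 238.05 × 24.00 × 3600 / 10⁶ = 20.57 MJ/m².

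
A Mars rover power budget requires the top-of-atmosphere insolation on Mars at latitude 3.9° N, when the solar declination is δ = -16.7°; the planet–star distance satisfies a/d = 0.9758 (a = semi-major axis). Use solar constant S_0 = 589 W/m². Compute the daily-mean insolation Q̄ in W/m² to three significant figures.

Q̄ ≈ 165 W/m²

cos h₀ = −tan(+3.9°) tan(-16.700°) = 0.0205, h₀ = 1.5503 rad.
Bracket: h₀ sin ϕ sin δ + cos ϕ cos δ sin h₀ = 1.5503×0.06802×-0.28736 + 0.99768×0.95782×0.99979 = -0.030303 + 0.955397 = 0.925094.
Inverse-square distance factor (a/d)² = 0.9758² = 0.952186.
Q̄ = (S_0/π) × 0.952186 × [bracket] = (589/π) × 0.952186 × 0.925094 = 165.1 W/m².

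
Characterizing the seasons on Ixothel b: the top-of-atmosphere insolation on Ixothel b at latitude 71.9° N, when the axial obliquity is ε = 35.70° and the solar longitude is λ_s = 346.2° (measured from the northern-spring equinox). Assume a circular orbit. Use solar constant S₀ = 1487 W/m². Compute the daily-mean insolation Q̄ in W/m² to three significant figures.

Solar declination: sin δ = sin ε · sin λ_s = sin 35.70° × sin 346.2° = -0.13919, so δ = -8.001°.
cos H₀ = −tan(+71.9°) tan(-8.001°) = 0.4301, H₀ = 1.1262 rad.
Bracket: H₀ sin φ sin δ + cos φ cos δ sin H₀ = 1.1262×0.95052×-0.13919 + 0.31068×0.99027×0.90280 = -0.149000 + 0.277753 = 0.128753.
Q̄ = (S₀/π) × [bracket] = (1487/π) × 0.128753 = 60.94 W/m².

Q̄ ≈ 60.9 W/m²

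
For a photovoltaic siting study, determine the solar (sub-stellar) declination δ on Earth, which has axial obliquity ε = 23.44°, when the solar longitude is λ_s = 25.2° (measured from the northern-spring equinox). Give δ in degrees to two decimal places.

δ = +9.75°

sin δ = sin ε · sin λ_s = sin 23.44° × sin 25.2° = 0.169370.
δ = arcsin(0.169370) = +9.75°.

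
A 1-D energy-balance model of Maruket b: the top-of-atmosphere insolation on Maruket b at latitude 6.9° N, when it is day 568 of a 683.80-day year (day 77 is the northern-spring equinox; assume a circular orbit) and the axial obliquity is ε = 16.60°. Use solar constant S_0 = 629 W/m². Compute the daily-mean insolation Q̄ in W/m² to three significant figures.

Solar longitude: L_s = 360° × (568 − 77)/683.80 = 258.497°.
sin δ = sin 16.60° × sin 258.497° = -0.27995, so δ = -16.257°.
cos h₀ = −tan(+6.9°) tan(-16.257°) = 0.0353, h₀ = 1.5355 rad.
Bracket: h₀ sin ϕ sin δ + cos ϕ cos δ sin h₀ = 1.5355×0.12014×-0.27995 + 0.99276×0.96001×0.99938 = -0.051644 + 0.952469 = 0.900825.
Q̄ = (S_0/π) × [bracket] = (629/π) × 0.900825 = 180.4 W/m².

Q̄ ≈ 180 W/m²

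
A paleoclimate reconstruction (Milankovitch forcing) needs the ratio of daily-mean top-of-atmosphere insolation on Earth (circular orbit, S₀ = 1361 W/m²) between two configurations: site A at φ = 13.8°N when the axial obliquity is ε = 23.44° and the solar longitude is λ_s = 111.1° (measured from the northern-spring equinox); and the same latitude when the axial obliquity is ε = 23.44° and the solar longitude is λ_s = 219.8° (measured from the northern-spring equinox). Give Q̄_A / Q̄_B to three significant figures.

— Configuration A (φ=+13.8°):
Solar declination: sin δ = sin ε · sin λ_s = sin 23.44° × sin 111.1° = 0.37112, so δ = +21.785°.
cos H₀ = −tan(+13.8°) tan(+21.785°) = -0.0982, H₀ = 1.6691 rad.
Bracket: H₀ sin φ sin δ + cos φ cos δ sin H₀ = 1.6691×0.23853×0.37112 + 0.97113×0.92859×0.99517 = 0.147754 + 0.897426 = 1.045180.
Q̄ = (S₀/π) × [bracket] = (1361/π) × 1.045180 = 452.79 W/m².
— Configuration B (φ=+13.8°):
Solar declination: sin δ = sin ε · sin λ_s = sin 23.44° × sin 219.8° = -0.25463, so δ = -14.752°.
cos H₀ = −tan(+13.8°) tan(-14.752°) = 0.0647, H₀ = 1.5061 rad.
Bracket: H₀ sin φ sin δ + cos φ cos δ sin H₀ = 1.5061×0.23853×-0.25463 + 0.97113×0.96704×0.99791 = -0.091476 + 0.937159 = 0.845683.
Q̄ = (S₀/π) × [bracket] = (1361/π) × 0.845683 = 366.37 W/m².
Ratio Q̄_A / Q̄_B = 452.79 / 366.37 = 1.236.

Q̄_A / Q̄_B ≈ 1.24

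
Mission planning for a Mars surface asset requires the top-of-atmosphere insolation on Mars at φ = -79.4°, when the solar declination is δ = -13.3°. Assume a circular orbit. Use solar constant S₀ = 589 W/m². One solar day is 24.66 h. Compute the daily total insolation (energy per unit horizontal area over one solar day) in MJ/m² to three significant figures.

11.8 MJ/m²

cos H₀ = −tan(-79.4°) tan(-13.300°) = -1.2631 ≤ −1 ⇒ polar day, H₀ = π.
Bracket: H₀ sin φ sin δ + cos φ cos δ sin H₀ = 3.1416×-0.98294×-0.23005 + 0.18395×0.97318×0.00000 = 0.710395 + 0.000000 = 0.710395.
Q̄ = (S₀/π) × [bracket] = (589/π) × 0.710395 = 133.19 W/m².
Daily total = Q̄ × 24.66 h × 3600 s/h = 133.19 × 24.66 × 3600 / 10⁶ = 11.82 MJ/m².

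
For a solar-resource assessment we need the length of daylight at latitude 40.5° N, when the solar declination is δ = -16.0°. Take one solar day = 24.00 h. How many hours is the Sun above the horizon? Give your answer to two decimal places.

10.11 h

cos H₀ = −tan φ · tan δ = −tan(+40.5°) × tan(-16.000°) = 0.2449, so H₀ = 1.3234 rad = 75.82°.
Daylight = 2H₀/(2π) × 24.00 h = (1.3234/π) × 24.00 = 10.11 h.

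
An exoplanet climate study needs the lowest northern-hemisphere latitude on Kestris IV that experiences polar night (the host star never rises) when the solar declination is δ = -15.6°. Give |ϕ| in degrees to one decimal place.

|ϕ| = 74.4°

Polar night requires cos h₀ = −tan ϕ tan δ ≥ 1, i.e. tan ϕ tan δ ≤ −1.
The boundary is |tan ϕ| · |tan δ| = 1, so |ϕ| = 90° − |δ| = 90° − 15.6° = 74.4° in the northern hemisphere.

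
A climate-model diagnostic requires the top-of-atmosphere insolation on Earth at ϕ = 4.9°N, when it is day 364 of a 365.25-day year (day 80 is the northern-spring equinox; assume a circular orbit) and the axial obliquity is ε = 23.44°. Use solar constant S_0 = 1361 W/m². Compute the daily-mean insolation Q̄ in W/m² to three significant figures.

Solar longitude: L_s = 360° × (364 − 80)/365.25 = 279.918°.
sin δ = sin 23.44° × sin 279.918° = -0.39184, so δ = -23.069°.
cos h₀ = −tan(+4.9°) tan(-23.069°) = 0.0365, h₀ = 1.5343 rad.
Bracket: h₀ sin ϕ sin δ + cos ϕ cos δ sin h₀ = 1.5343×0.08542×-0.39184 + 0.99635×0.92003×0.99933 = -0.051355 + 0.916058 = 0.864703.
Q̄ = (S_0/π) × [bracket] = (1361/π) × 0.864703 = 374.6 W/m².

Q̄ ≈ 375 W/m²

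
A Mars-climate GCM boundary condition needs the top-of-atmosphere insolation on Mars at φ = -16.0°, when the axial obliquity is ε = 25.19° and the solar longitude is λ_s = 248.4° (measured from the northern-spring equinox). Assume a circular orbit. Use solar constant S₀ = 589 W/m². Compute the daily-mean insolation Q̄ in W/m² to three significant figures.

Q̄ ≈ 199 W/m²

Solar declination: sin δ = sin ε · sin λ_s = sin 25.19° × sin 248.4° = -0.39573, so δ = -23.312°.
cos H₀ = −tan(-16.0°) tan(-23.312°) = -0.1236, H₀ = 1.6947 rad.
Bracket: H₀ sin φ sin δ + cos φ cos δ sin H₀ = 1.6947×-0.27564×-0.39573 + 0.96126×0.91837×0.99234 = 0.184856 + 0.876030 = 1.060886.
Q̄ = (S₀/π) × [bracket] = (589/π) × 1.060886 = 198.9 W/m².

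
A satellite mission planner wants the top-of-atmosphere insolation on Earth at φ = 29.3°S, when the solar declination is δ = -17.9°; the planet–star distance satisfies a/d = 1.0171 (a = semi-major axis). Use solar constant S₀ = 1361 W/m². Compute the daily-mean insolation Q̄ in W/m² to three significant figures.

cos H₀ = −tan(-29.3°) tan(-17.900°) = -0.1813, H₀ = 1.7531 rad.
Bracket: H₀ sin φ sin δ + cos φ cos δ sin H₀ = 1.7531×-0.48938×-0.30736 + 0.87207×0.95159×0.98344 = 0.263694 + 0.816111 = 1.079805.
Inverse-square distance factor (a/d)² = 1.0171² = 1.034492.
Q̄ = (S₀/π) × 1.034492 × [bracket] = (1361/π) × 1.034492 × 1.079805 = 483.9 W/m².

Q̄ ≈ 484 W/m²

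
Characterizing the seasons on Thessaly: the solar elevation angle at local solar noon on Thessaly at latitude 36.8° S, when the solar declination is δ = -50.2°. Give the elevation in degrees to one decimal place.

At local noon the hour angle is zero, so the zenith angle equals |φ − δ| = |-36.8° − (-50.200°)| = 13.400°.
Elevation = 90° − 13.400° = 76.6°.

76.6°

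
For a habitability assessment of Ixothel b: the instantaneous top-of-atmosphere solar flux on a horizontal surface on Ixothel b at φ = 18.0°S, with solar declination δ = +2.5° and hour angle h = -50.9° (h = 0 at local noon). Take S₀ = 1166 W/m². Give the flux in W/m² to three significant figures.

683 W/m²

cos θ_z = sin φ sin δ + cos φ cos δ cos h = -0.013479 + 0.599237 = 0.585758.
Flux = S₀ · cos θ_z = 1166 × 0.585758 = 683.0 W/m².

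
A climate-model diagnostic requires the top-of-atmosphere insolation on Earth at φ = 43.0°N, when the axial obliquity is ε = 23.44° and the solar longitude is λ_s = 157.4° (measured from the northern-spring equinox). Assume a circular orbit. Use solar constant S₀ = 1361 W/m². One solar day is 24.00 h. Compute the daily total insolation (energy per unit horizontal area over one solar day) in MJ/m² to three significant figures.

Solar declination: sin δ = sin ε · sin λ_s = sin 23.44° × sin 157.4° = 0.15287, so δ = +8.793°.
cos H₀ = −tan(+43.0°) tan(+8.793°) = -0.1442, H₀ = 1.7155 rad.
Bracket: H₀ sin φ sin δ + cos φ cos δ sin H₀ = 1.7155×0.68200×0.15287 + 0.73135×0.98825×0.98954 = 0.178853 + 0.715197 = 0.894050.
Q̄ = (S₀/π) × [bracket] = (1361/π) × 0.894050 = 387.32 W/m².
Daily total = Q̄ × 24.00 h × 3600 s/h = 387.32 × 24.00 × 3600 / 10⁶ = 33.46 MJ/m².

33.5 MJ/m²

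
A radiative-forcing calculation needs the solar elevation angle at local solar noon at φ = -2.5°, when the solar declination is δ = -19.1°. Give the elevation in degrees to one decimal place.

73.4°

At local noon the hour angle is zero, so the zenith angle equals |φ − δ| = |-2.5° − (-19.100°)| = 16.600°.
Elevation = 90° − 16.600° = 73.4°.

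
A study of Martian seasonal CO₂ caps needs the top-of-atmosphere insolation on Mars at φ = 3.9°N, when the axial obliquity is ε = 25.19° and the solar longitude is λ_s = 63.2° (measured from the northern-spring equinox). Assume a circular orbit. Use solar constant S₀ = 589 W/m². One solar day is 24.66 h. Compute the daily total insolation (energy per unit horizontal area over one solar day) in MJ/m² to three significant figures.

16.0 MJ/m²

Solar declination: sin δ = sin ε · sin λ_s = sin 25.19° × sin 63.2° = 0.37990, so δ = +22.328°.
cos H₀ = −tan(+3.9°) tan(+22.328°) = -0.0280, H₀ = 1.5988 rad.
Bracket: H₀ sin φ sin δ + cos φ cos δ sin H₀ = 1.5988×0.06802×0.37990 + 0.99768×0.92503×0.99961 = 0.041314 + 0.922524 = 0.963838.
Q̄ = (S₀/π) × [bracket] = (589/π) × 0.963838 = 180.70 W/m².
Daily total = Q̄ × 24.66 h × 3600 s/h = 180.70 × 24.66 × 3600 / 10⁶ = 16.04 MJ/m².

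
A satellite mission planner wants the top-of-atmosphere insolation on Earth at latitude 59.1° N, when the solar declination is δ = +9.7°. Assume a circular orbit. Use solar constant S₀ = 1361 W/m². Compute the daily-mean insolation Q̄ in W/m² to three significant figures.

cos H₀ = −tan(+59.1°) tan(+9.700°) = -0.2856, H₀ = 1.8604 rad.
Bracket: H₀ sin φ sin δ + cos φ cos δ sin H₀ = 1.8604×0.85806×0.16849 + 0.51354×0.98570×0.95835 = 0.268966 + 0.485113 = 0.754079.
Q̄ = (S₀/π) × [bracket] = (1361/π) × 0.754079 = 326.7 W/m².

Q̄ ≈ 327 W/m²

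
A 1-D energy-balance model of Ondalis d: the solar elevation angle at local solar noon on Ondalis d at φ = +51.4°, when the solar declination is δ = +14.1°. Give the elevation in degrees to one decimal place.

At local noon the hour angle is zero, so the zenith angle equals |φ − δ| = |+51.4° − (+14.100°)| = 37.300°.
Elevation = 90° − 37.300° = 52.7°.

52.7°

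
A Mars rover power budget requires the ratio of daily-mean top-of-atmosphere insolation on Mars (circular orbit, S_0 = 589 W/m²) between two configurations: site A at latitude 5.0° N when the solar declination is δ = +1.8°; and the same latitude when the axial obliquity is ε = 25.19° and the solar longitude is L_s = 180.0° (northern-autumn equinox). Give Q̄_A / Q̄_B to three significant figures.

Q̄_A / Q̄_B ≈ 1.00

— Configuration A (ϕ=+5.0°):
cos h₀ = −tan(+5.0°) tan(+1.800°) = -0.0027, h₀ = 1.5735 rad.
Bracket: h₀ sin ϕ sin δ + cos ϕ cos δ sin h₀ = 1.5735×0.08716×0.03141 + 0.99619×0.99951×1.00000 = 0.004308 + 0.995702 = 1.000010.
Q̄ = (S_0/π) × [bracket] = (589/π) × 1.000010 = 187.49 W/m².
— Configuration B (ϕ=+5.0°):
Solar declination: sin δ = sin ε · sin L_s = sin 25.19° × sin 180.0° = 0.00000, so δ = +0.000°.
cos h₀ = −tan(+5.0°) tan(+0.000°) = -0.0000, h₀ = 1.5708 rad.
Bracket: h₀ sin ϕ sin δ + cos ϕ cos δ sin h₀ = 1.5708×0.08716×0.00000 + 0.99619×1.00000×1.00000 = 0.000000 + 0.996190 = 0.996190.
Q̄ = (S_0/π) × [bracket] = (589/π) × 0.996190 = 186.77 W/m².
Ratio Q̄_A / Q̄_B = 187.49 / 186.77 = 1.004.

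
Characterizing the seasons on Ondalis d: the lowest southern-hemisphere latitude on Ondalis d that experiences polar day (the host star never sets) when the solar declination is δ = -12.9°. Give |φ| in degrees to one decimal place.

Polar day requires cos H₀ = −tan φ tan δ ≤ −1, i.e. tan φ tan δ ≥ 1.
The boundary is |tan φ| · |tan δ| = 1, so |φ| = 90° − |δ| = 90° − 12.9° = 77.1° in the southern hemisphere.

|φ| = 77.1°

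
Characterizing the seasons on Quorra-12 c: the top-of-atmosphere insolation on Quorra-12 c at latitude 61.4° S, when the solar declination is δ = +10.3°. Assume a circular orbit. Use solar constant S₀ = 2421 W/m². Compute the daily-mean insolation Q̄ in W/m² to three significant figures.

Q̄ ≈ 193 W/m²

cos H₀ = −tan(-61.4°) tan(+10.300°) = 0.3333, H₀ = 1.2310 rad.
Bracket: H₀ sin φ sin δ + cos φ cos δ sin H₀ = 1.2310×-0.87798×0.17880 + 0.47869×0.98389×0.94281 = -0.193246 + 0.444043 = 0.250797.
Q̄ = (S₀/π) × [bracket] = (2421/π) × 0.250797 = 193.3 W/m².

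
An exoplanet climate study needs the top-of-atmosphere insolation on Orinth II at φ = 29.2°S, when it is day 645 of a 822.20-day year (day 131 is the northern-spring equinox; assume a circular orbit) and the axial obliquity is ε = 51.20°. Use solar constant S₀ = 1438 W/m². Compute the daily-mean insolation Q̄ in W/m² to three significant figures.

Q̄ ≈ 550 W/m²

Solar longitude: λ_s = 360° × (645 − 131)/822.20 = 225.055°.
sin δ = sin 51.20° × sin 225.055° = -0.55160, so δ = -33.477°.
cos H₀ = −tan(-29.2°) tan(-33.477°) = -0.3696, H₀ = 1.9494 rad.
Bracket: H₀ sin φ sin δ + cos φ cos δ sin H₀ = 1.9494×-0.48786×-0.55160 + 0.87292×0.83411×0.92919 = 0.524591 + 0.676554 = 1.201145.
Q̄ = (S₀/π) × [bracket] = (1438/π) × 1.201145 = 549.8 W/m².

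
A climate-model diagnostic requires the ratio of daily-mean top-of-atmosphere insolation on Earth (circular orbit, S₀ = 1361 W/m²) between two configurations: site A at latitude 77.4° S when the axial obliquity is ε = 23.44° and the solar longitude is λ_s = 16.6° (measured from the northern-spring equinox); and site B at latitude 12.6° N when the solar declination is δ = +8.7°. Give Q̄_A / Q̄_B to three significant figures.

— Configuration A (φ=-77.4°):
Solar declination: sin δ = sin ε · sin λ_s = sin 23.44° × sin 16.6° = 0.11364, so δ = +6.525°.
cos H₀ = −tan(-77.4°) tan(+6.525°) = 0.5117, H₀ = 1.0336 rad.
Bracket: H₀ sin φ sin δ + cos φ cos δ sin H₀ = 1.0336×-0.97592×0.11364 + 0.21814×0.99352×0.85915 = -0.114630 + 0.186201 = 0.071571.
Q̄ = (S₀/π) × [bracket] = (1361/π) × 0.071571 = 31.006 W/m².
— Configuration B (φ=+12.6°):
cos H₀ = −tan(+12.6°) tan(+8.700°) = -0.0342, H₀ = 1.6050 rad.
Bracket: H₀ sin φ sin δ + cos φ cos δ sin H₀ = 1.6050×0.21814×0.15126 + 0.97592×0.98849×0.99941 = 0.052958 + 0.964118 = 1.017076.
Q̄ = (S₀/π) × [bracket] = (1361/π) × 1.017076 = 440.62 W/m².
Ratio Q̄_A / Q̄_B = 31.006 / 440.62 = 0.07037.

Q̄_A / Q̄_B ≈ 0.0704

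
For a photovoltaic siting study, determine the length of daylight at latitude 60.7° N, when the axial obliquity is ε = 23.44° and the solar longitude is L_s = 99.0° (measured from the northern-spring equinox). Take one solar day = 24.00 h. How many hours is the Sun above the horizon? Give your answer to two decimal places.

Solar declination: sin δ = sin ε · sin L_s = sin 23.44° × sin 99.0° = 0.39289, so δ = +23.135°.
cos h₀ = −tan ϕ · tan δ = −tan(+60.7°) × tan(+23.135°) = -0.7613, so h₀ = 2.4362 rad = 139.58°.
Daylight = 2h₀/(2π) × 24.00 h = (2.4362/π) × 24.00 = 18.61 h.

18.61 h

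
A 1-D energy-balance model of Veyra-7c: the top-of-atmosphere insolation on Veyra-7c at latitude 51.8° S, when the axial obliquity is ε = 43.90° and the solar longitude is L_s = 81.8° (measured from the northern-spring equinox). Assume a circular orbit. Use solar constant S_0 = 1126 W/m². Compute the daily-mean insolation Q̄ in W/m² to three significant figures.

Solar declination: sin δ = sin ε · sin L_s = sin 43.90° × sin 81.8° = 0.68631, so δ = +43.339°.
cos h₀ = −tan(-51.8°) tan(+43.339°) = 1.1991 ≥ 1 ⇒ polar night, h₀ = 0 and Q̄ = 0.

Q̄ ≈ 0.00 W/m²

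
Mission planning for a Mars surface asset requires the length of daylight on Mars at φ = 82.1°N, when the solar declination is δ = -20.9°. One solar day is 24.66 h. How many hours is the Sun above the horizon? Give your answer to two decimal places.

cos H₀ = −tan φ · tan δ = 2.7519 ≥ 1, so the Sun never rises (polar night) and H₀ = 0.
Daylight = 2H₀/(2π) × 24.66 h = (0.0000/π) × 24.66 = 0.00 h.

0.00 h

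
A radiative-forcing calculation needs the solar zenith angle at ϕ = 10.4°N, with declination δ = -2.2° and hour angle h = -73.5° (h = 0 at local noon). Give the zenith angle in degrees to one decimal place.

θ_z = 74.2°

cos θ_z = sin ϕ sin δ + cos ϕ cos δ cos h = -0.006930 + 0.279143 = 0.272213.
θ_z = arccos(0.272213) = 74.2°.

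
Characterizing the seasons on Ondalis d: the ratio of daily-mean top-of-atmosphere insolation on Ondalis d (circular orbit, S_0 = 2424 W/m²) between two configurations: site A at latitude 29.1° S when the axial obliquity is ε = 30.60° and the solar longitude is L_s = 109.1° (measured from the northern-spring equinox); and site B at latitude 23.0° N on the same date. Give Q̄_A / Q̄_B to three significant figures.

Q̄_A / Q̄_B ≈ 0.387

— Configuration A (ϕ=-29.1°):
Solar declination: sin δ = sin ε · sin L_s = sin 30.60° × sin 109.1° = 0.48102, so δ = +28.752°.
cos h₀ = −tan(-29.1°) tan(+28.752°) = 0.3054, h₀ = 1.2605 rad.
Bracket: h₀ sin ϕ sin δ + cos ϕ cos δ sin h₀ = 1.2605×-0.48634×0.48102 + 0.87377×0.87671×0.95223 = -0.294880 + 0.729449 = 0.434569.
Q̄ = (S_0/π) × [bracket] = (2424/π) × 0.434569 = 335.31 W/m².
— Configuration B (ϕ=+23.0°):
cos h₀ = −tan(+23.0°) tan(+28.752°) = -0.2329, h₀ = 1.8058 rad.
Bracket: h₀ sin ϕ sin δ + cos ϕ cos δ sin h₀ = 1.8058×0.39073×0.48102 + 0.92050×0.87671×0.97250 = 0.339398 + 0.784819 = 1.124217.
Q̄ = (S_0/π) × [bracket] = (2424/π) × 1.124217 = 867.43 W/m².
Ratio Q̄_A / Q̄_B = 335.31 / 867.43 = 0.3866.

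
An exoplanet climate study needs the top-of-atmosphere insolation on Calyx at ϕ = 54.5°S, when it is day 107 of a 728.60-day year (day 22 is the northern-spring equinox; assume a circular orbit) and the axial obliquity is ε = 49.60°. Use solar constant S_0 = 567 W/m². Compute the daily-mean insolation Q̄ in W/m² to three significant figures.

Q̄ ≈ 6.00 W/m²

Solar longitude: L_s = 360° × (107 − 22)/728.60 = 41.998°.
sin δ = sin 49.60° × sin 41.998° = 0.50955, so δ = +30.634°.
cos h₀ = −tan(-54.5°) tan(+30.634°) = 0.8302, h₀ = 0.5913 rad.
Bracket: h₀ sin ϕ sin δ + cos ϕ cos δ sin h₀ = 0.5913×-0.81412×0.50955 + 0.58070×0.86044×0.55742 = -0.245292 + 0.278519 = 0.033227.
Q̄ = (S_0/π) × [bracket] = (567/π) × 0.033227 = 5.997 W/m².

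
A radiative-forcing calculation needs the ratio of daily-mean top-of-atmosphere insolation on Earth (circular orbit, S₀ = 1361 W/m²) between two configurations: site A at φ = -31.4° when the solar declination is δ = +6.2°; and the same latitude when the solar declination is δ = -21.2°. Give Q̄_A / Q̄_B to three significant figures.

— Configuration A (φ=-31.4°):
cos H₀ = −tan(-31.4°) tan(+6.200°) = 0.0663, H₀ = 1.5044 rad.
Bracket: H₀ sin φ sin δ + cos φ cos δ sin H₀ = 1.5044×-0.52101×0.10800 + 0.85355×0.99415×0.99780 = -0.084651 + 0.846690 = 0.762039.
Q̄ = (S₀/π) × [bracket] = (1361/π) × 0.762039 = 330.13 W/m².
— Configuration B (φ=-31.4°):
cos H₀ = −tan(-31.4°) tan(-21.200°) = -0.2368, H₀ = 1.8098 rad.
Bracket: H₀ sin φ sin δ + cos φ cos δ sin H₀ = 1.8098×-0.52101×-0.36162 + 0.85355×0.93232×0.97157 = 0.340980 + 0.773158 = 1.114138.
Q̄ = (S₀/π) × [bracket] = (1361/π) × 1.114138 = 482.67 W/m².
Ratio Q̄_A / Q̄_B = 330.13 / 482.67 = 0.6840.

Q̄_A / Q̄_B ≈ 0.684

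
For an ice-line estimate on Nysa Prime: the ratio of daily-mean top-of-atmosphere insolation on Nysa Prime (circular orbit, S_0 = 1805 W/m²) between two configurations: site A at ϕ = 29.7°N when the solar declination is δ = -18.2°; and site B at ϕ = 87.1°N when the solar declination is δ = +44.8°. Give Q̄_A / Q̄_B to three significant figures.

Q̄_A / Q̄_B ≈ 0.270

— Configuration A (ϕ=+29.7°):
cos h₀ = −tan(+29.7°) tan(-18.200°) = 0.1875, h₀ = 1.3821 rad.
Bracket: h₀ sin ϕ sin δ + cos ϕ cos δ sin h₀ = 1.3821×0.49546×-0.31233 + 0.86863×0.94997×0.98226 = -0.213876 + 0.810534 = 0.596658.
Q̄ = (S_0/π) × [bracket] = (1805/π) × 0.596658 = 342.81 W/m².
— Configuration B (ϕ=+87.1°):
cos h₀ = −tan(+87.1°) tan(+44.800°) = -19.6030 ≤ −1 ⇒ polar day, h₀ = π.
Bracket: h₀ sin ϕ sin δ + cos ϕ cos δ sin h₀ = 3.1416×0.99872×0.70463 + 0.05059×0.70957×0.00000 = 2.210832 + 0.000000 = 2.210832.
Q̄ = (S_0/π) × [bracket] = (1805/π) × 2.210832 = 1270.2 W/m².
Ratio Q̄_A / Q̄_B = 342.81 / 1270.2 = 0.2699.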